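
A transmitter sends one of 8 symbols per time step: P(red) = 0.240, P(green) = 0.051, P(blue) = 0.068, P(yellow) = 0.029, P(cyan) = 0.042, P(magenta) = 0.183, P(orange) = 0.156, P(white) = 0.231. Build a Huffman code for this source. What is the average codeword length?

Repeatedly combine the two least-probable nodes; the expected code length is the sum of the merged weights.
merge 29/1000 + 21/500 → 71/1000
merge 51/1000 + 17/250 → 119/1000
merge 71/1000 + 119/1000 → 19/100
merge 39/250 + 183/1000 → 339/1000
merge 19/100 + 231/1000 → 421/1000
merge 6/25 + 339/1000 → 579/1000
merge 421/1000 + 579/1000 → 1
L = 71/1000 + 119/1000 + 19/100 + 339/1000 + 421/1000 + 579/1000 + 1 = 2719/1000 = 2.719 bits/symbol.

2.719 bits/symbol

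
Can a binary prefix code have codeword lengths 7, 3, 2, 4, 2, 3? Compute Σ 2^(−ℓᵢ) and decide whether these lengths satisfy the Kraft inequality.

With common denominator 2^7 = 128: Σ 2^(−ℓᵢ) = 1/128 + 16/128 + 32/128 + 8/128 + 32/128 + 16/128 = 105/128 = 0.8203125.
Kraft's inequality requires Σ ≤ 1; here Σ = 0.8203125 ≤ 1, so such a prefix code exists.

0.8203125; yes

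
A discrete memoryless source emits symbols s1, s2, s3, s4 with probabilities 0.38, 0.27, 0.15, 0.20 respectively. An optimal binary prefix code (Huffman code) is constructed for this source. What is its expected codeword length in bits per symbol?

Repeatedly combine the two least-probable nodes; the expected code length is the sum of the merged weights.
merge 3/20 + 1/5 → 7/20
merge 27/100 + 7/20 → 31/50
merge 19/50 + 31/50 → 1
L = 7/20 + 31/50 + 1 = 197/100 = 1.97 bits/symbol.

1.97 bits/symbol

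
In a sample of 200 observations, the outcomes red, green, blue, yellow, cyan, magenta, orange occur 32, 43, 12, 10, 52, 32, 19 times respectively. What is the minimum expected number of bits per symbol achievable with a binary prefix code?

2.635 bits/symbol

Probabilities are the counts divided by 200.
Repeatedly combine the two least-probable nodes; the expected code length is the sum of the merged weights.
merge 1/20 + 3/50 → 11/100
merge 19/200 + 11/100 → 41/200
merge 4/25 + 4/25 → 8/25
merge 41/200 + 43/200 → 21/50
merge 13/50 + 8/25 → 29/50
merge 21/50 + 29/50 → 1
L = 11/100 + 41/200 + 8/25 + 21/50 + 29/50 + 1 = 527/200 = 2.635 bits/symbol.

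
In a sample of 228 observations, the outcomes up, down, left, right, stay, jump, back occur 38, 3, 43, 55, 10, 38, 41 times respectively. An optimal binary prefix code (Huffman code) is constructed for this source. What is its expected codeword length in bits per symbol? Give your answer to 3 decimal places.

Probabilities are the counts divided by 228.
Repeatedly combine the two least-probable nodes; the expected code length is the sum of the merged weights.
merge 1/76 + 5/114 → 13/228
merge 13/228 + 1/6 → 17/76
merge 1/6 + 41/228 → 79/228
merge 43/228 + 17/76 → 47/114
merge 55/228 + 79/228 → 67/114
merge 47/114 + 67/114 → 1
L = 13/228 + 17/76 + 79/228 + 47/114 + 67/114 + 1 = 599/228 ≈ 2.627 bits/symbol.

2.627 bits/symbol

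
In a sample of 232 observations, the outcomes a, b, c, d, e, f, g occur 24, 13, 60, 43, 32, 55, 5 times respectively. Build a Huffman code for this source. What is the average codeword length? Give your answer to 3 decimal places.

Probabilities are the counts divided by 232.
Repeatedly combine the two least-probable nodes; the expected code length is the sum of the merged weights.
merge 5/232 + 13/232 → 9/116
merge 9/116 + 3/29 → 21/116
merge 4/29 + 21/116 → 37/116
merge 43/232 + 55/232 → 49/116
merge 15/58 + 37/116 → 67/116
merge 49/116 + 67/116 → 1
L = 9/116 + 21/116 + 37/116 + 49/116 + 67/116 + 1 = 299/116 ≈ 2.578 bits/symbol.

2.578 bits/symbol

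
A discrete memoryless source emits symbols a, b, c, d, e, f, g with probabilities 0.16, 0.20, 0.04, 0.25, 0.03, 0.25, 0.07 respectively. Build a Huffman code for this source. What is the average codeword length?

Repeatedly combine the two least-probable nodes; the expected code length is the sum of the merged weights.
merge 3/100 + 1/25 → 7/100
merge 7/100 + 7/100 → 7/50
merge 7/50 + 4/25 → 3/10
merge 1/5 + 1/4 → 9/20
merge 1/4 + 3/10 → 11/20
merge 9/20 + 11/20 → 1
L = 7/100 + 7/50 + 3/10 + 9/20 + 11/20 + 1 = 251/100 = 2.51 bits/symbol.

2.51 bits/symbol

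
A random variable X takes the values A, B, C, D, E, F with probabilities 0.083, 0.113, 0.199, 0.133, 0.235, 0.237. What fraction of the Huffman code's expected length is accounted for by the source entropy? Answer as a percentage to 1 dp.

98.5%

Entropy H = −Σ p log₂ p ≈ 2.4873 bits.
Huffman merges: 83/1000+113/1000→49/250; 133/1000+49/250→329/1000; 199/1000+47/200→217/500; 237/1000+329/1000→283/500; 217/500+283/500→1. L = 101/40 ≈ 2.5250.
Efficiency = H/L = 2.4873/2.5250 = 98.5%.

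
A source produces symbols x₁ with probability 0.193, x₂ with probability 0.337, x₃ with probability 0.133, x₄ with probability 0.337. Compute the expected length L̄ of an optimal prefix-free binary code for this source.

1.989 bits/symbol

Repeatedly combine the two least-probable nodes; the expected code length is the sum of the merged weights.
merge 133/1000 + 193/1000 → 163/500
merge 163/500 + 337/1000 → 663/1000
merge 337/1000 + 663/1000 → 1
L = 163/500 + 663/1000 + 1 = 1989/1000 = 1.989 bits/symbol.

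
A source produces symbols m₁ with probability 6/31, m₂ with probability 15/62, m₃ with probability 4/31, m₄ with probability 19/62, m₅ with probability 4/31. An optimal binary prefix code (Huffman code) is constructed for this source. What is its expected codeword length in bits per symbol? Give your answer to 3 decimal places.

2.258 bits/symbol

Repeatedly combine the two least-probable nodes; the expected code length is the sum of the merged weights.
merge 4/31 + 4/31 → 8/31
merge 6/31 + 15/62 → 27/62
merge 8/31 + 19/62 → 35/62
merge 27/62 + 35/62 → 1
L = 8/31 + 27/62 + 35/62 + 1 = 70/31 ≈ 2.258 bits/symbol.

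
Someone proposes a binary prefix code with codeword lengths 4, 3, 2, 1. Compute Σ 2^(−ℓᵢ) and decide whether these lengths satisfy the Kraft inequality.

0.9375; yes

With common denominator 2^4 = 16: Σ 2^(−ℓᵢ) = 1/16 + 2/16 + 4/16 + 8/16 = 15/16 = 0.9375.
Kraft's inequality requires Σ ≤ 1; here Σ = 0.9375 ≤ 1, so such a prefix code exists.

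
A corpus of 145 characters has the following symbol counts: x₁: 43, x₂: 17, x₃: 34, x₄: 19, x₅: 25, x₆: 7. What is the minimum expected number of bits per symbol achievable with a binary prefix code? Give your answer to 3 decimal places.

2.462 bits/symbol

Probabilities are the counts divided by 145.
Repeatedly combine the two least-probable nodes; the expected code length is the sum of the merged weights.
merge 7/145 + 17/145 → 24/145
merge 19/145 + 24/145 → 43/145
merge 5/29 + 34/145 → 59/145
merge 43/145 + 43/145 → 86/145
merge 59/145 + 86/145 → 1
L = 24/145 + 43/145 + 59/145 + 86/145 + 1 = 357/145 ≈ 2.462 bits/symbol.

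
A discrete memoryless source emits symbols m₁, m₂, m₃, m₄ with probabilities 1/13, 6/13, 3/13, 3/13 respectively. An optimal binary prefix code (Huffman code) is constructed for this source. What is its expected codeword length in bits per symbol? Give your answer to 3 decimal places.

1.846 bits/symbol

Repeatedly combine the two least-probable nodes; the expected code length is the sum of the merged weights.
merge 1/13 + 3/13 → 4/13
merge 3/13 + 4/13 → 7/13
merge 6/13 + 7/13 → 1
L = 4/13 + 7/13 + 1 = 24/13 ≈ 1.846 bits/symbol.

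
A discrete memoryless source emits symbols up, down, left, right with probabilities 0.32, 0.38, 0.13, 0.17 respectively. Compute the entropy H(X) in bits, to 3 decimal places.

H = −Σ pᵢ log₂ pᵢ.
−0.32·log₂(0.32) = 0.5260
−0.38·log₂(0.38) = 0.5305
−0.13·log₂(0.13) = 0.3826
−0.17·log₂(0.17) = 0.4346
Sum ≈ 1.8737 → 1.874 bits.

1.874 bits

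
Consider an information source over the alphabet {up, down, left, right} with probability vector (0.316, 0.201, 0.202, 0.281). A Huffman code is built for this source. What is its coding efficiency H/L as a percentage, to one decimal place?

98.6%

Entropy H = −Σ p log₂ p ≈ 1.9712 bits.
Huffman merges: 201/1000+101/500→403/1000; 281/1000+79/250→597/1000; 403/1000+597/1000→1. L = 2 ≈ 2.0000.
Efficiency = H/L = 1.9712/2.0000 = 98.6%.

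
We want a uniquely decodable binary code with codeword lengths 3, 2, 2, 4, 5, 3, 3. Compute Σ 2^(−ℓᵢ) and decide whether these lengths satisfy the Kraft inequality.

With common denominator 2^5 = 32: Σ 2^(−ℓᵢ) = 4/32 + 8/32 + 8/32 + 2/32 + 1/32 + 4/32 + 4/32 = 31/32 = 0.96875.
Kraft's inequality requires Σ ≤ 1; here Σ = 0.96875 ≤ 1, so such a prefix code exists.

0.96875; yes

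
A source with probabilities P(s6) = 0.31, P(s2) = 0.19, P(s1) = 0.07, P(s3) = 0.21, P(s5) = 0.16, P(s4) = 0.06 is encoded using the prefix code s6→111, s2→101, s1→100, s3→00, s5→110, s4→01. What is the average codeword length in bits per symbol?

2.73 bits/symbol

L̄ = Σ pᵢ·ℓᵢ = 0.31·3 + 0.19·3 + 0.07·3 + 0.21·2 + 0.16·3 + 0.06·2 = 2.73 bits/symbol.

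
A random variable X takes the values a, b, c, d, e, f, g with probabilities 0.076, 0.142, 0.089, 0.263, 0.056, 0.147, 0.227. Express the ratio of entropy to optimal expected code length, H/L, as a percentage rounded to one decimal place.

99.4%

Entropy H = −Σ p log₂ p ≈ 2.6249 bits.
Huffman merges: 7/125+19/250→33/250; 89/1000+33/250→221/1000; 71/500+147/1000→289/1000; 221/1000+227/1000→56/125; 263/1000+289/1000→69/125; 56/125+69/125→1. L = 1321/500 ≈ 2.6420.
Efficiency = H/L = 2.6249/2.6420 = 99.4%.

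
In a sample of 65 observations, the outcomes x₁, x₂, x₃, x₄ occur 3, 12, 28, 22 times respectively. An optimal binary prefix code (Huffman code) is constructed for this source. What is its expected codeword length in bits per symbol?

Probabilities are the counts divided by 65.
Repeatedly combine the two least-probable nodes; the expected code length is the sum of the merged weights.
merge 3/65 + 12/65 → 3/13
merge 3/13 + 22/65 → 37/65
merge 28/65 + 37/65 → 1
L = 3/13 + 37/65 + 1 = 9/5 = 1.8 bits/symbol.

1.8 bits/symbol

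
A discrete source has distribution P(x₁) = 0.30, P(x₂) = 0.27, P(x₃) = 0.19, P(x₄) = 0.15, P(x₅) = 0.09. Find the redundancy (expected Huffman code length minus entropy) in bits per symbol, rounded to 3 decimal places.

Entropy H = −Σ p log₂ p ≈ 2.2095 bits.
Huffman merges: 9/100+3/20→6/25; 19/100+6/25→43/100; 27/100+3/10→57/100; 43/100+57/100→1. L = 56/25 ≈ 2.2400.
L − H = 2.2400 − 2.2095 = 0.030 bits.

0.030 bits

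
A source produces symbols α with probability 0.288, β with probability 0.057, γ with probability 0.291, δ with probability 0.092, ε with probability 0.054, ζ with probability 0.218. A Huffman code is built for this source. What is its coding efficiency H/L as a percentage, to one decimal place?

99.1%

Entropy H = −Σ p log₂ p ≈ 2.2942 bits.
Huffman merges: 27/500+57/1000→111/1000; 23/250+111/1000→203/1000; 203/1000+109/500→421/1000; 36/125+291/1000→579/1000; 421/1000+579/1000→1. L = 1157/500 ≈ 2.3140.
Efficiency = H/L = 2.2942/2.3140 = 99.1%.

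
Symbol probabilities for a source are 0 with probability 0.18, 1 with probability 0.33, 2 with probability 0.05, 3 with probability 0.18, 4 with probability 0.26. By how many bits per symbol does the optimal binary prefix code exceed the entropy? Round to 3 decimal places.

0.090 bits

Entropy H = −Σ p log₂ p ≈ 2.1398 bits.
Huffman merges: 1/20+9/50→23/100; 9/50+23/100→41/100; 13/50+33/100→59/100; 41/100+59/100→1. L = 223/100 ≈ 2.2300.
L − H = 2.2300 − 2.1398 = 0.090 bits.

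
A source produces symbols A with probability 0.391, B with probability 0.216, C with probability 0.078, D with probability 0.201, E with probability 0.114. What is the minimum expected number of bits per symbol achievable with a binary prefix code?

2.192 bits/symbol

Repeatedly combine the two least-probable nodes; the expected code length is the sum of the merged weights.
merge 39/500 + 57/500 → 24/125
merge 24/125 + 201/1000 → 393/1000
merge 27/125 + 391/1000 → 607/1000
merge 393/1000 + 607/1000 → 1
L = 24/125 + 393/1000 + 607/1000 + 1 = 274/125 = 2.192 bits/symbol.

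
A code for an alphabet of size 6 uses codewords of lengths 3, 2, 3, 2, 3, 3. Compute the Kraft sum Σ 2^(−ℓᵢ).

With common denominator 2^3 = 8: Σ 2^(−ℓᵢ) = 1/8 + 2/8 + 1/8 + 2/8 + 1/8 + 1/8 = 8/8 = 1.

1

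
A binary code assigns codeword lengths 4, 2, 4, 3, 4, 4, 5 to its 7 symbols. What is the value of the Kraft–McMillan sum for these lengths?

With common denominator 2^5 = 32: Σ 2^(−ℓᵢ) = 2/32 + 8/32 + 2/32 + 4/32 + 2/32 + 2/32 + 1/32 = 21/32 = 0.65625.

0.65625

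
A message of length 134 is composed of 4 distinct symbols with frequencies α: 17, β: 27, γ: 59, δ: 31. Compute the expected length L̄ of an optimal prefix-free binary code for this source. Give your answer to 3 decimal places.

1.888 bits/symbol

Probabilities are the counts divided by 134.
Repeatedly combine the two least-probable nodes; the expected code length is the sum of the merged weights.
merge 17/134 + 27/134 → 22/67
merge 31/134 + 22/67 → 75/134
merge 59/134 + 75/134 → 1
L = 22/67 + 75/134 + 1 = 253/134 ≈ 1.888 bits/symbol.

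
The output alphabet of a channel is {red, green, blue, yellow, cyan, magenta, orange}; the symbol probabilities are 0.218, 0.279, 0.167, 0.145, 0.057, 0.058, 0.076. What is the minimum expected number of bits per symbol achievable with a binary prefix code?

2.618 bits/symbol

Repeatedly combine the two least-probable nodes; the expected code length is the sum of the merged weights.
merge 57/1000 + 29/500 → 23/200
merge 19/250 + 23/200 → 191/1000
merge 29/200 + 167/1000 → 39/125
merge 191/1000 + 109/500 → 409/1000
merge 279/1000 + 39/125 → 591/1000
merge 409/1000 + 591/1000 → 1
L = 23/200 + 191/1000 + 39/125 + 409/1000 + 591/1000 + 1 = 1309/500 = 2.618 bits/symbol.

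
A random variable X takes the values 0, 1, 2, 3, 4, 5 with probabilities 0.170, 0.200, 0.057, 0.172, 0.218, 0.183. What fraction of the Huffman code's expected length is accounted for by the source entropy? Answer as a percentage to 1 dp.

Entropy H = −Σ p log₂ p ≈ 2.4988 bits.
Huffman merges: 57/1000+17/100→227/1000; 43/250+183/1000→71/200; 1/5+109/500→209/500; 227/1000+71/200→291/500; 209/500+291/500→1. L = 1291/500 ≈ 2.5820.
Efficiency = H/L = 2.4988/2.5820 = 96.8%.

96.8%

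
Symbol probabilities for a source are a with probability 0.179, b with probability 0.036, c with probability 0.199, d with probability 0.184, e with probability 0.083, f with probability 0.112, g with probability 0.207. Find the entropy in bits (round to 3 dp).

2.652 bits

H = −Σ pᵢ log₂ pᵢ.
−0.179·log₂(0.179) = 0.4443
−0.036·log₂(0.036) = 0.1727
−0.199·log₂(0.199) = 0.4635
−0.184·log₂(0.184) = 0.4494
−0.083·log₂(0.083) = 0.2980
−0.112·log₂(0.112) = 0.3537
−0.207·log₂(0.207) = 0.4704
Sum ≈ 2.6519 → 2.652 bits.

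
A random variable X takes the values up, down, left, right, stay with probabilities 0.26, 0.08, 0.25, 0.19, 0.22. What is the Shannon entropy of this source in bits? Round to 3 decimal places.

H = −Σ pᵢ log₂ pᵢ.
−0.26·log₂(0.26) = 0.5053
−0.08·log₂(0.08) = 0.2915
−0.25·log₂(0.25) = 0.5000
−0.19·log₂(0.19) = 0.4552
−0.22·log₂(0.22) = 0.4806
Sum ≈ 2.2326 → 2.233 bits.

2.233 bits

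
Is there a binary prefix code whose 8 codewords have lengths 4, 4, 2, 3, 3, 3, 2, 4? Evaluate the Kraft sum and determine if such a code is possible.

1.0625; no

With common denominator 2^4 = 16: Σ 2^(−ℓᵢ) = 1/16 + 1/16 + 4/16 + 2/16 + 2/16 + 2/16 + 4/16 + 1/16 = 17/16 = 1.0625.
Kraft's inequality requires Σ ≤ 1; here Σ = 1.0625 > 1, so no such prefix code exists.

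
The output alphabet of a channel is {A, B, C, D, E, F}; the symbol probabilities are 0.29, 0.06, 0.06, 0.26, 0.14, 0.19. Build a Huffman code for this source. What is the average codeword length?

Repeatedly combine the two least-probable nodes; the expected code length is the sum of the merged weights.
merge 3/50 + 3/50 → 3/25
merge 3/25 + 7/50 → 13/50
merge 19/100 + 13/50 → 9/20
merge 13/50 + 29/100 → 11/20
merge 9/20 + 11/20 → 1
L = 3/25 + 13/50 + 9/20 + 11/20 + 1 = 119/50 = 2.38 bits/symbol.

2.38 bits/symbol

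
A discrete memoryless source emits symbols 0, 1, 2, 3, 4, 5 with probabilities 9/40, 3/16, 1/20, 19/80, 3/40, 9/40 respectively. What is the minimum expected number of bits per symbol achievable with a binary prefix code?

2.4375 bits/symbol

Repeatedly combine the two least-probable nodes; the expected code length is the sum of the merged weights.
merge 1/20 + 3/40 → 1/8
merge 1/8 + 3/16 → 5/16
merge 9/40 + 9/40 → 9/20
merge 19/80 + 5/16 → 11/20
merge 9/20 + 11/20 → 1
L = 1/8 + 5/16 + 9/20 + 11/20 + 1 = 39/16 = 2.4375 bits/symbol.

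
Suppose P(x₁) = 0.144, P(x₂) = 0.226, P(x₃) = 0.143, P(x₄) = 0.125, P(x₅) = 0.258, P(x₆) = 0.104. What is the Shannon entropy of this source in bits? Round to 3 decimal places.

2.508 bits

H = −Σ pᵢ log₂ pᵢ.
−0.144·log₂(0.144) = 0.4026
−0.226·log₂(0.226) = 0.4849
−0.143·log₂(0.143) = 0.4012
−0.125·log₂(0.125) = 0.3750
−0.258·log₂(0.258) = 0.5043
−0.104·log₂(0.104) = 0.3396
Sum ≈ 2.5076 → 2.508 bits.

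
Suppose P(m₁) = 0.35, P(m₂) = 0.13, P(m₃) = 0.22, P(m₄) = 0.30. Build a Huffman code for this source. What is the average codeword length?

Repeatedly combine the two least-probable nodes; the expected code length is the sum of the merged weights.
merge 13/100 + 11/50 → 7/20
merge 3/10 + 7/20 → 13/20
merge 7/20 + 13/20 → 1
L = 7/20 + 13/20 + 1 = 2 bits/symbol.

2 bits/symbol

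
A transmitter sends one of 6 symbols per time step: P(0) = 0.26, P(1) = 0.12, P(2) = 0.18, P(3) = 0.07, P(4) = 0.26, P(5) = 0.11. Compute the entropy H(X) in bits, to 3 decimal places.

H = −Σ pᵢ log₂ pᵢ.
−0.26·log₂(0.26) = 0.5053
−0.12·log₂(0.12) = 0.3671
−0.18·log₂(0.18) = 0.4453
−0.07·log₂(0.07) = 0.2686
−0.26·log₂(0.26) = 0.5053
−0.11·log₂(0.11) = 0.3503
Sum ≈ 2.4418 → 2.442 bits.

2.442 bits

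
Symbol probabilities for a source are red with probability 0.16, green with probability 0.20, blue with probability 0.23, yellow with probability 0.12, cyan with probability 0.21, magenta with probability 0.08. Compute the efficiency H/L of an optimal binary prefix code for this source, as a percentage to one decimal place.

97.9%

Entropy H = −Σ p log₂ p ≈ 2.5065 bits.
Huffman merges: 2/25+3/25→1/5; 4/25+1/5→9/25; 1/5+21/100→41/100; 23/100+9/25→59/100; 41/100+59/100→1. L = 64/25 ≈ 2.5600.
Efficiency = H/L = 2.5065/2.5600 = 97.9%.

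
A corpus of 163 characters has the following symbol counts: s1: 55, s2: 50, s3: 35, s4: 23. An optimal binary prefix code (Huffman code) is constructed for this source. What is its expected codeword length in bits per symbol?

2 bits/symbol

Probabilities are the counts divided by 163.
Repeatedly combine the two least-probable nodes; the expected code length is the sum of the merged weights.
merge 23/163 + 35/163 → 58/163
merge 50/163 + 55/163 → 105/163
merge 58/163 + 105/163 → 1
L = 58/163 + 105/163 + 1 = 2 bits/symbol.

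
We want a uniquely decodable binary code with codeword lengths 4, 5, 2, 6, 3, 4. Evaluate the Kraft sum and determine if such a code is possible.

0.546875; yes

With common denominator 2^6 = 64: Σ 2^(−ℓᵢ) = 4/64 + 2/64 + 16/64 + 1/64 + 8/64 + 4/64 = 35/64 = 0.546875.
Kraft's inequality requires Σ ≤ 1; here Σ = 0.546875 ≤ 1, so such a prefix code exists.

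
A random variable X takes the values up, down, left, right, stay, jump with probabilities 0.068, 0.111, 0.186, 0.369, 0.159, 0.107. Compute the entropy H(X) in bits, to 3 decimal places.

H = −Σ pᵢ log₂ pᵢ.
−0.068·log₂(0.068) = 0.2637
−0.111·log₂(0.111) = 0.3520
−0.186·log₂(0.186) = 0.4514
−0.369·log₂(0.369) = 0.5307
−0.159·log₂(0.159) = 0.4218
−0.107·log₂(0.107) = 0.3450
Sum ≈ 2.3646 → 2.365 bits.

2.365 bits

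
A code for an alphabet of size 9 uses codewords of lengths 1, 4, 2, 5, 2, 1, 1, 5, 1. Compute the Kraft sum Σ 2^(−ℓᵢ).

With common denominator 2^5 = 32: Σ 2^(−ℓᵢ) = 16/32 + 2/32 + 8/32 + 1/32 + 8/32 + 16/32 + 16/32 + 1/32 + 16/32 = 84/32 = 2.625.

2.625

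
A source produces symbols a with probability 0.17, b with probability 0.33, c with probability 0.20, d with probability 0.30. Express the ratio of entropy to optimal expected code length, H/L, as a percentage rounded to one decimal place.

Entropy H = −Σ p log₂ p ≈ 1.9479 bits.
Huffman merges: 17/100+1/5→37/100; 3/10+33/100→63/100; 37/100+63/100→1. L = 2 ≈ 2.0000.
Efficiency = H/L = 1.9479/2.0000 = 97.4%.

97.4%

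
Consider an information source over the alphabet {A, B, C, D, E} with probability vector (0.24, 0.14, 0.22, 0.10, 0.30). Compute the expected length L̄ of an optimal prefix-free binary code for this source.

Repeatedly combine the two least-probable nodes; the expected code length is the sum of the merged weights.
merge 1/10 + 7/50 → 6/25
merge 11/50 + 6/25 → 23/50
merge 6/25 + 3/10 → 27/50
merge 23/50 + 27/50 → 1
L = 6/25 + 23/50 + 27/50 + 1 = 56/25 = 2.24 bits/symbol.

2.24 bits/symbol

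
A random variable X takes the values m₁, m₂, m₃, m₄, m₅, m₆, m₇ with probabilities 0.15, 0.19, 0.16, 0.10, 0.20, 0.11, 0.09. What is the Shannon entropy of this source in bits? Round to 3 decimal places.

H = −Σ pᵢ log₂ pᵢ.
−0.15·log₂(0.15) = 0.4105
−0.19·log₂(0.19) = 0.4552
−0.16·log₂(0.16) = 0.4230
−0.10·log₂(0.10) = 0.3322
−0.20·log₂(0.20) = 0.4644
−0.11·log₂(0.11) = 0.3503
−0.09·log₂(0.09) = 0.3127
Sum ≈ 2.7483 → 2.748 bits.

2.748 bits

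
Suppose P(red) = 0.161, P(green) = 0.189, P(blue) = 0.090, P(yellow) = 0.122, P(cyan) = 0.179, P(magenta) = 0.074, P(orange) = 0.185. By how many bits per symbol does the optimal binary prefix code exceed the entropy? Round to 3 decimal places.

0.056 bits

Entropy H = −Σ p log₂ p ≈ 2.7340 bits.
Huffman merges: 37/500+9/100→41/250; 61/500+161/1000→283/1000; 41/250+179/1000→343/1000; 37/200+189/1000→187/500; 283/1000+343/1000→313/500; 187/500+313/500→1. L = 279/100 ≈ 2.7900.
L − H = 2.7900 − 2.7340 = 0.056 bits.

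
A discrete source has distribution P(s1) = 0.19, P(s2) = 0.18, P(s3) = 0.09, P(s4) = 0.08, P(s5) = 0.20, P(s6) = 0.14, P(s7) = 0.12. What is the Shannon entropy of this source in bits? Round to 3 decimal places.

H = −Σ pᵢ log₂ pᵢ.
−0.19·log₂(0.19) = 0.4552
−0.18·log₂(0.18) = 0.4453
−0.09·log₂(0.09) = 0.3127
−0.08·log₂(0.08) = 0.2915
−0.20·log₂(0.20) = 0.4644
−0.14·log₂(0.14) = 0.3971
−0.12·log₂(0.12) = 0.3671
Sum ≈ 2.7333 → 2.733 bits.

2.733 bits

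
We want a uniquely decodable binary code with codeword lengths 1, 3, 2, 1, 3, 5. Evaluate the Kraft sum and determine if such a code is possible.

With common denominator 2^5 = 32: Σ 2^(−ℓᵢ) = 16/32 + 4/32 + 8/32 + 16/32 + 4/32 + 1/32 = 49/32 = 1.53125.
Kraft's inequality requires Σ ≤ 1; here Σ = 1.53125 > 1, so no such prefix code exists.

1.53125; no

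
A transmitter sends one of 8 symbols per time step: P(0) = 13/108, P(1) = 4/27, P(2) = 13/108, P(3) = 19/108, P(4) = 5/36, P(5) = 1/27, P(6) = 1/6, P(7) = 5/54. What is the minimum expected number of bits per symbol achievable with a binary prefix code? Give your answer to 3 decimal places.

2.954 bits/symbol

Repeatedly combine the two least-probable nodes; the expected code length is the sum of the merged weights.
merge 1/27 + 5/54 → 7/54
merge 13/108 + 13/108 → 13/54
merge 7/54 + 5/36 → 29/108
merge 4/27 + 1/6 → 17/54
merge 19/108 + 13/54 → 5/12
merge 29/108 + 17/54 → 7/12
merge 5/12 + 7/12 → 1
L = 7/54 + 13/54 + 29/108 + 17/54 + 5/12 + 7/12 + 1 = 319/108 ≈ 2.954 bits/symbol.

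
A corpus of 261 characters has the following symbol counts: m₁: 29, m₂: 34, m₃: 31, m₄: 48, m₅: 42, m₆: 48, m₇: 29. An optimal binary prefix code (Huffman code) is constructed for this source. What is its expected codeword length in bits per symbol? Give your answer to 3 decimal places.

Probabilities are the counts divided by 261.
Repeatedly combine the two least-probable nodes; the expected code length is the sum of the merged weights.
merge 1/9 + 1/9 → 2/9
merge 31/261 + 34/261 → 65/261
merge 14/87 + 16/87 → 10/29
merge 16/87 + 2/9 → 106/261
merge 65/261 + 10/29 → 155/261
merge 106/261 + 155/261 → 1
L = 2/9 + 65/261 + 10/29 + 106/261 + 155/261 + 1 = 245/87 ≈ 2.816 bits/symbol.

2.816 bits/symbol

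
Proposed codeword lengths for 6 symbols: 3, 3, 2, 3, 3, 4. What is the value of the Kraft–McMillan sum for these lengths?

With common denominator 2^4 = 16: Σ 2^(−ℓᵢ) = 2/16 + 2/16 + 4/16 + 2/16 + 2/16 + 1/16 = 13/16 = 0.8125.

0.8125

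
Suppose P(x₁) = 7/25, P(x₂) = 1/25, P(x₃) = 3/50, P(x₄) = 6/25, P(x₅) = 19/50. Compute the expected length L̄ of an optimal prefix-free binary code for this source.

Repeatedly combine the two least-probable nodes; the expected code length is the sum of the merged weights.
merge 1/25 + 3/50 → 1/10
merge 1/10 + 6/25 → 17/50
merge 7/25 + 17/50 → 31/50
merge 19/50 + 31/50 → 1
L = 1/10 + 17/50 + 31/50 + 1 = 103/50 = 2.06 bits/symbol.

2.06 bits/symbol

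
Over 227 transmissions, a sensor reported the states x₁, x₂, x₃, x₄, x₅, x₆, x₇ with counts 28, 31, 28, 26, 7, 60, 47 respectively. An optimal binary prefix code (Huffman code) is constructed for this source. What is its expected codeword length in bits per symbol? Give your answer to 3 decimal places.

2.674 bits/symbol

Probabilities are the counts divided by 227.
Repeatedly combine the two least-probable nodes; the expected code length is the sum of the merged weights.
merge 7/227 + 26/227 → 33/227
merge 28/227 + 28/227 → 56/227
merge 31/227 + 33/227 → 64/227
merge 47/227 + 56/227 → 103/227
merge 60/227 + 64/227 → 124/227
merge 103/227 + 124/227 → 1
L = 33/227 + 56/227 + 64/227 + 103/227 + 124/227 + 1 = 607/227 ≈ 2.674 bits/symbol.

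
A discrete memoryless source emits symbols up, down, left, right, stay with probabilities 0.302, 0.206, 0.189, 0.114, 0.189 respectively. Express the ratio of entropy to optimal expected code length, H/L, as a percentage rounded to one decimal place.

98.0%

Entropy H = −Σ p log₂ p ≈ 2.2569 bits.
Huffman merges: 57/500+189/1000→303/1000; 189/1000+103/500→79/200; 151/500+303/1000→121/200; 79/200+121/200→1. L = 2303/1000 ≈ 2.3030.
Efficiency = H/L = 2.2569/2.3030 = 98.0%.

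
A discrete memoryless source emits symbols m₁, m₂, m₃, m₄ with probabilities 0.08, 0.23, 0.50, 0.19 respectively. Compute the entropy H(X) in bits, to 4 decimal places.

1.7344 bits

H = −Σ pᵢ log₂ pᵢ.
−0.08·log₂(0.08) = 0.2915
−0.23·log₂(0.23) = 0.4877
−0.50·log₂(0.50) = 0.5000
−0.19·log₂(0.19) = 0.4552
Sum ≈ 1.7344 → 1.7344 bits.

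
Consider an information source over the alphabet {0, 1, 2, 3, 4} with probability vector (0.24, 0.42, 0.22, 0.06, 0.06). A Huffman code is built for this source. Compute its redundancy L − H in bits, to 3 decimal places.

Entropy H = −Σ p log₂ p ≈ 1.9874 bits.
Huffman merges: 3/50+3/50→3/25; 3/25+11/50→17/50; 6/25+17/50→29/50; 21/50+29/50→1. L = 51/25 ≈ 2.0400.
L − H = 2.0400 − 1.9874 = 0.053 bits.

0.053 bits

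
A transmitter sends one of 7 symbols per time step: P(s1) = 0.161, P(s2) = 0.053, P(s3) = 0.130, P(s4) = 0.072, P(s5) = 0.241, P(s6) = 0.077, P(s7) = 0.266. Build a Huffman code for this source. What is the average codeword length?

Repeatedly combine the two least-probable nodes; the expected code length is the sum of the merged weights.
merge 53/1000 + 9/125 → 1/8
merge 77/1000 + 1/8 → 101/500
merge 13/100 + 161/1000 → 291/1000
merge 101/500 + 241/1000 → 443/1000
merge 133/500 + 291/1000 → 557/1000
merge 443/1000 + 557/1000 → 1
L = 1/8 + 101/500 + 291/1000 + 443/1000 + 557/1000 + 1 = 1309/500 = 2.618 bits/symbol.

2.618 bits/symbol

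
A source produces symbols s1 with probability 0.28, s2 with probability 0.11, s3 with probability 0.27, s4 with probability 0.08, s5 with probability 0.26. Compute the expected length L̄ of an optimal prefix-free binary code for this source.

2.19 bits/symbol

Repeatedly combine the two least-probable nodes; the expected code length is the sum of the merged weights.
merge 2/25 + 11/100 → 19/100
merge 19/100 + 13/50 → 9/20
merge 27/100 + 7/25 → 11/20
merge 9/20 + 11/20 → 1
L = 19/100 + 9/20 + 11/20 + 1 = 219/100 = 2.19 bits/symbol.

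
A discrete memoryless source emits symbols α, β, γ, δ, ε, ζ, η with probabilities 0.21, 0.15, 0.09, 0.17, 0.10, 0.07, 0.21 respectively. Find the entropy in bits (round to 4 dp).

H = −Σ pᵢ log₂ pᵢ.
−0.21·log₂(0.21) = 0.4728
−0.15·log₂(0.15) = 0.4105
−0.09·log₂(0.09) = 0.3127
−0.17·log₂(0.17) = 0.4346
−0.10·log₂(0.10) = 0.3322
−0.07·log₂(0.07) = 0.2686
−0.21·log₂(0.21) = 0.4728
Sum ≈ 2.7042 → 2.7042 bits.

2.7042 bits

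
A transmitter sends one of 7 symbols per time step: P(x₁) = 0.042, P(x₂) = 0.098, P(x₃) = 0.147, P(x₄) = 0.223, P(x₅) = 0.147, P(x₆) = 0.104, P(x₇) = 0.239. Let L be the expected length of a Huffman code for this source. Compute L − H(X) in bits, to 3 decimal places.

Entropy H = −Σ p log₂ p ≈ 2.6496 bits.
Huffman merges: 21/500+49/500→7/50; 13/125+7/50→61/250; 147/1000+147/1000→147/500; 223/1000+239/1000→231/500; 61/250+147/500→269/500; 231/500+269/500→1. L = 1339/500 ≈ 2.6780.
L − H = 2.6780 − 2.6496 = 0.028 bits.

0.028 bits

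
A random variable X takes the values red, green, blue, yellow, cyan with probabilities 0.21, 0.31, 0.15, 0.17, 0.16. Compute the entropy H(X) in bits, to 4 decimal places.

2.2648 bits

H = −Σ pᵢ log₂ pᵢ.
−0.21·log₂(0.21) = 0.4728
−0.31·log₂(0.31) = 0.5238
−0.15·log₂(0.15) = 0.4105
−0.17·log₂(0.17) = 0.4346
−0.16·log₂(0.16) = 0.4230
Sum ≈ 2.2648 → 2.2648 bits.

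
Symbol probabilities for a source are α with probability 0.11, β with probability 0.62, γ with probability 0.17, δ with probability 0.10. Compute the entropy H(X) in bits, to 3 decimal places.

H = −Σ pᵢ log₂ pᵢ.
−0.11·log₂(0.11) = 0.3503
−0.62·log₂(0.62) = 0.4276
−0.17·log₂(0.17) = 0.4346
−0.10·log₂(0.10) = 0.3322
Sum ≈ 1.5447 → 1.545 bits.

1.545 bits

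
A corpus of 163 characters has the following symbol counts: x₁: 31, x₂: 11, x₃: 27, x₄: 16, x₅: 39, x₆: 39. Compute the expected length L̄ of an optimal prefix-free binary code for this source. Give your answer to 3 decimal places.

2.497 bits/symbol

Probabilities are the counts divided by 163.
Repeatedly combine the two least-probable nodes; the expected code length is the sum of the merged weights.
merge 11/163 + 16/163 → 27/163
merge 27/163 + 27/163 → 54/163
merge 31/163 + 39/163 → 70/163
merge 39/163 + 54/163 → 93/163
merge 70/163 + 93/163 → 1
L = 27/163 + 54/163 + 70/163 + 93/163 + 1 = 407/163 ≈ 2.497 bits/symbol.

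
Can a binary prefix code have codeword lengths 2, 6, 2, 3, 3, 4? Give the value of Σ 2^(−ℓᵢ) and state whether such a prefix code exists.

With common denominator 2^6 = 64: Σ 2^(−ℓᵢ) = 16/64 + 1/64 + 16/64 + 8/64 + 8/64 + 4/64 = 53/64 = 0.828125.
Kraft's inequality requires Σ ≤ 1; here Σ = 0.828125 ≤ 1, so such a prefix code exists.

0.828125; yes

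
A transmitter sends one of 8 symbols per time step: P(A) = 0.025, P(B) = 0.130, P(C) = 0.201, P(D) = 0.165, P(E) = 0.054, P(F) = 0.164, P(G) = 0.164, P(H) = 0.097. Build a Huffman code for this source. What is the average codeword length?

2.878 bits/symbol

Repeatedly combine the two least-probable nodes; the expected code length is the sum of the merged weights.
merge 1/40 + 27/500 → 79/1000
merge 79/1000 + 97/1000 → 22/125
merge 13/100 + 41/250 → 147/500
merge 41/250 + 33/200 → 329/1000
merge 22/125 + 201/1000 → 377/1000
merge 147/500 + 329/1000 → 623/1000
merge 377/1000 + 623/1000 → 1
L = 79/1000 + 22/125 + 147/500 + 329/1000 + 377/1000 + 623/1000 + 1 = 1439/500 = 2.878 bits/symbol.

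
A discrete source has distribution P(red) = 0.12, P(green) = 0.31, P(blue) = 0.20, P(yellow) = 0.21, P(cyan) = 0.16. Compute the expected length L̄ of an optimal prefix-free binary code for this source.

Repeatedly combine the two least-probable nodes; the expected code length is the sum of the merged weights.
merge 3/25 + 4/25 → 7/25
merge 1/5 + 21/100 → 41/100
merge 7/25 + 31/100 → 59/100
merge 41/100 + 59/100 → 1
L = 7/25 + 41/100 + 59/100 + 1 = 57/25 = 2.28 bits/symbol.

2.28 bits/symbol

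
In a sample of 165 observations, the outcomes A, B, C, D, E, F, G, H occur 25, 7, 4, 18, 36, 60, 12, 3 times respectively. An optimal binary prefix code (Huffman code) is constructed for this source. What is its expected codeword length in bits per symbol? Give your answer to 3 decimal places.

2.545 bits/symbol

Probabilities are the counts divided by 165.
Repeatedly combine the two least-probable nodes; the expected code length is the sum of the merged weights.
merge 1/55 + 4/165 → 7/165
merge 7/165 + 7/165 → 14/165
merge 4/55 + 14/165 → 26/165
merge 6/55 + 5/33 → 43/165
merge 26/165 + 12/55 → 62/165
merge 43/165 + 4/11 → 103/165
merge 62/165 + 103/165 → 1
L = 7/165 + 14/165 + 26/165 + 43/165 + 62/165 + 103/165 + 1 = 28/11 ≈ 2.545 bits/symbol.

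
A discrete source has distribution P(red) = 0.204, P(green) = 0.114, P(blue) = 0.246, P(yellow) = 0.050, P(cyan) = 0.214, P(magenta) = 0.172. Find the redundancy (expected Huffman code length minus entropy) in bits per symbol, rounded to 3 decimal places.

Entropy H = −Σ p log₂ p ≈ 2.4516 bits.
Huffman merges: 1/20+57/500→41/250; 41/250+43/250→42/125; 51/250+107/500→209/500; 123/500+42/125→291/500; 209/500+291/500→1. L = 5/2 ≈ 2.5000.
L − H = 2.5000 − 2.4516 = 0.048 bits.

0.048 bits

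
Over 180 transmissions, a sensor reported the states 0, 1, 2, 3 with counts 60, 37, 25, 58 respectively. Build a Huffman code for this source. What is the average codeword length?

Probabilities are the counts divided by 180.
Repeatedly combine the two least-probable nodes; the expected code length is the sum of the merged weights.
merge 5/36 + 37/180 → 31/90
merge 29/90 + 1/3 → 59/90
merge 31/90 + 59/90 → 1
L = 31/90 + 59/90 + 1 = 2 bits/symbol.

2 bits/symbol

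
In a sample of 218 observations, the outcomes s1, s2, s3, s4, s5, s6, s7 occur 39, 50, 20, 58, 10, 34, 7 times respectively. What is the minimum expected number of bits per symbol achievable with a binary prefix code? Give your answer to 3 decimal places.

Probabilities are the counts divided by 218.
Repeatedly combine the two least-probable nodes; the expected code length is the sum of the merged weights.
merge 7/218 + 5/109 → 17/218
merge 17/218 + 10/109 → 37/218
merge 17/109 + 37/218 → 71/218
merge 39/218 + 25/109 → 89/218
merge 29/109 + 71/218 → 129/218
merge 89/218 + 129/218 → 1
L = 17/218 + 37/218 + 71/218 + 89/218 + 129/218 + 1 = 561/218 ≈ 2.573 bits/symbol.

2.573 bits/symbol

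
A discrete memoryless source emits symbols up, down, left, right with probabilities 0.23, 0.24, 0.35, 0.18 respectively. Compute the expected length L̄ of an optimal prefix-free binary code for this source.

Repeatedly combine the two least-probable nodes; the expected code length is the sum of the merged weights.
merge 9/50 + 23/100 → 41/100
merge 6/25 + 7/20 → 59/100
merge 41/100 + 59/100 → 1
L = 41/100 + 59/100 + 1 = 2 bits/symbol.

2 bits/symbol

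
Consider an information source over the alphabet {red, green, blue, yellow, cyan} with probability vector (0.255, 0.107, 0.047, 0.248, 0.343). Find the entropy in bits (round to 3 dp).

H = −Σ pᵢ log₂ pᵢ.
−0.255·log₂(0.255) = 0.5027
−0.107·log₂(0.107) = 0.3450
−0.047·log₂(0.047) = 0.2073
−0.248·log₂(0.248) = 0.4989
−0.343·log₂(0.343) = 0.5295
Sum ≈ 2.0834 → 2.083 bits.

2.083 bits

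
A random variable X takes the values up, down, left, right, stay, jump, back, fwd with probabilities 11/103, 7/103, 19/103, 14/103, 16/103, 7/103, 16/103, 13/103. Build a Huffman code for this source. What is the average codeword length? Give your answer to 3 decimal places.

2.951 bits/symbol

Repeatedly combine the two least-probable nodes; the expected code length is the sum of the merged weights.
merge 7/103 + 7/103 → 14/103
merge 11/103 + 13/103 → 24/103
merge 14/103 + 14/103 → 28/103
merge 16/103 + 16/103 → 32/103
merge 19/103 + 24/103 → 43/103
merge 28/103 + 32/103 → 60/103
merge 43/103 + 60/103 → 1
L = 14/103 + 24/103 + 28/103 + 32/103 + 43/103 + 60/103 + 1 = 304/103 ≈ 2.951 bits/symbol.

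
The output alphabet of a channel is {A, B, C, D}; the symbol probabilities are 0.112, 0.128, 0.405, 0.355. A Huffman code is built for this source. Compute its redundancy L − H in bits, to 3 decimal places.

Entropy H = −Σ p log₂ p ≈ 1.7919 bits.
Huffman merges: 14/125+16/125→6/25; 6/25+71/200→119/200; 81/200+119/200→1. L = 367/200 ≈ 1.8350.
L − H = 1.8350 − 1.7919 = 0.043 bits.

0.043 bits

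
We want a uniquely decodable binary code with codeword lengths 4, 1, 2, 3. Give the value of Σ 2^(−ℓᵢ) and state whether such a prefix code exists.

With common denominator 2^4 = 16: Σ 2^(−ℓᵢ) = 1/16 + 8/16 + 4/16 + 2/16 = 15/16 = 0.9375.
Kraft's inequality requires Σ ≤ 1; here Σ = 0.9375 ≤ 1, so such a prefix code exists.

0.9375; yes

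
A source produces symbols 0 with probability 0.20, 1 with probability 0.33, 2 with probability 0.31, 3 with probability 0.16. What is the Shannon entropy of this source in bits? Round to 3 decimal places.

1.939 bits

H = −Σ pᵢ log₂ pᵢ.
−0.20·log₂(0.20) = 0.4644
−0.33·log₂(0.33) = 0.5278
−0.31·log₂(0.31) = 0.5238
−0.16·log₂(0.16) = 0.4230
Sum ≈ 1.9390 → 1.939 bits.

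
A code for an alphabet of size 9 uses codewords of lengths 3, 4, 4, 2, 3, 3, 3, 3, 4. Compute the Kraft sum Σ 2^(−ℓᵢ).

With common denominator 2^4 = 16: Σ 2^(−ℓᵢ) = 2/16 + 1/16 + 1/16 + 4/16 + 2/16 + 2/16 + 2/16 + 2/16 + 1/16 = 17/16 = 1.0625.

1.0625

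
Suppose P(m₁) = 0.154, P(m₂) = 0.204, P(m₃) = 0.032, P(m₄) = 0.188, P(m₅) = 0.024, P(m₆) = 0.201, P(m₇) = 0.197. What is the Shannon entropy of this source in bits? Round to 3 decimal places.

2.552 bits

H = −Σ pᵢ log₂ pᵢ.
−0.154·log₂(0.154) = 0.4156
−0.204·log₂(0.204) = 0.4678
−0.032·log₂(0.032) = 0.1589
−0.188·log₂(0.188) = 0.4533
−0.024·log₂(0.024) = 0.1291
−0.201·log₂(0.201) = 0.4653
−0.197·log₂(0.197) = 0.4617
Sum ≈ 2.5518 → 2.552 bits.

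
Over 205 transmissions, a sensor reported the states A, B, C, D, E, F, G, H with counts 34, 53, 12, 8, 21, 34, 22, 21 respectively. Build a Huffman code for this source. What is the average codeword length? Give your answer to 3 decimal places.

2.839 bits/symbol

Probabilities are the counts divided by 205.
Repeatedly combine the two least-probable nodes; the expected code length is the sum of the merged weights.
merge 8/205 + 12/205 → 4/41
merge 4/41 + 21/205 → 1/5
merge 21/205 + 22/205 → 43/205
merge 34/205 + 34/205 → 68/205
merge 1/5 + 43/205 → 84/205
merge 53/205 + 68/205 → 121/205
merge 84/205 + 121/205 → 1
L = 4/41 + 1/5 + 43/205 + 68/205 + 84/205 + 121/205 + 1 = 582/205 ≈ 2.839 bits/symbol.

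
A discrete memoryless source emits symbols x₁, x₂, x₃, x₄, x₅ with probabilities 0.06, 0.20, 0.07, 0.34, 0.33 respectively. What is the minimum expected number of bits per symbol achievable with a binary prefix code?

2.12 bits/symbol

Repeatedly combine the two least-probable nodes; the expected code length is the sum of the merged weights.
merge 3/50 + 7/100 → 13/100
merge 13/100 + 1/5 → 33/100
merge 33/100 + 33/100 → 33/50
merge 17/50 + 33/50 → 1
L = 13/100 + 33/100 + 33/50 + 1 = 53/25 = 2.12 bits/symbol.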